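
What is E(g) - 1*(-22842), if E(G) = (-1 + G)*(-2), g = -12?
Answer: 22868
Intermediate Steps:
E(G) = 2 - 2*G
E(g) - 1*(-22842) = (2 - 2*(-12)) - 1*(-22842) = (2 + 24) + 22842 = 26 + 22842 = 22868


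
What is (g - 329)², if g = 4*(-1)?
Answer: 110889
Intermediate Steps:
g = -4
(g - 329)² = (-4 - 329)² = (-333)² = 110889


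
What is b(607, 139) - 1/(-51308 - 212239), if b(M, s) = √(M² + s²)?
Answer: 1/263547 + √387770 ≈ 622.71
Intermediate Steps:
b(607, 139) - 1/(-51308 - 212239) = √(607² + 139²) - 1/(-51308 - 212239) = √(368449 + 19321) - 1/(-263547) = √387770 - 1*(-1/263547) = √387770 + 1/263547 = 1/263547 + √387770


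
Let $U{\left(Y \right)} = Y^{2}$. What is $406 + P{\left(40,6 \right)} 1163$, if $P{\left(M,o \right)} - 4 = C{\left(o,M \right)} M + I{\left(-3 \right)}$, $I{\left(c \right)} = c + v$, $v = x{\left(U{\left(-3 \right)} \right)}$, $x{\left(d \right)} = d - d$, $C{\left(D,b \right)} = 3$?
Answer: $141129$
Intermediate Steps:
$x{\left(d \right)} = 0$
$v = 0$
$I{\left(c \right)} = c$ ($I{\left(c \right)} = c + 0 = c$)
$P{\left(M,o \right)} = 1 + 3 M$ ($P{\left(M,o \right)} = 4 + \left(3 M - 3\right) = 4 + \left(-3 + 3 M\right) = 1 + 3 M$)
$406 + P{\left(40,6 \right)} 1163 = 406 + \left(1 + 3 \cdot 40\right) 1163 = 406 + \left(1 + 120\right) 1163 = 406 + 121 \cdot 1163 = 406 + 140723 = 141129$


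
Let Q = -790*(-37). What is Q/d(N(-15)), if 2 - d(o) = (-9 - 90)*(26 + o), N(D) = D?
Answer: 29230/1091 ≈ 26.792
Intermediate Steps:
d(o) = 2576 + 99*o (d(o) = 2 - (-9 - 90)*(26 + o) = 2 - (-99)*(26 + o) = 2 - (-2574 - 99*o) = 2 + (2574 + 99*o) = 2576 + 99*o)
Q = 29230
Q/d(N(-15)) = 29230/(2576 + 99*(-15)) = 29230/(2576 - 1485) = 29230/1091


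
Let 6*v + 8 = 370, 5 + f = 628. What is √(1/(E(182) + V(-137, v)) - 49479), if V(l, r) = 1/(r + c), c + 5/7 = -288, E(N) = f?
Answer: I*√441722210702939299/2987887 ≈ 222.44*I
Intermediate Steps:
f = 623 (f = -5 + 628 = 623)
E(N) = 623
c = -2021/7 (c = -5/7 - 288 = -2021/7 ≈ -288.71)
v = 181/3 (v = -4/3 + (⅙)*370 = -4/3 + 185/3 = 181/3 ≈ 60.333)
V(l, r) = 1/(-2021/7 + r) (V(l, r) = 1/(r - 2021/7) = 1/(-2021/7 + r))
√(1/(E(182) + V(-137, v)) - 49479) = √(1/(623 + 7/(-2021 + 7*(181/3))) - 49479) = √(1/(623 + 7/(-2021 + 1267/3)) - 49479) = √(1/(623 + 7/(-4796/3)) - 49479) = √(1/(623 + 7*(-3/4796)) - 49479) = √(1/(623 - 21/4796) - 49479) = √(1/(2987887/4796) - 49479) = √(4796/2987887 - 49479) = √(-147837656077/2987887) = I*√441722210702939299/2987887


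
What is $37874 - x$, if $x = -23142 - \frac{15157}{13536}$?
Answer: $\frac{825927733}{13536} \approx 61017.0$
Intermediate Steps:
$x = - \frac{313265269}{13536}$ ($x = -23142 - \frac{15157}{13536} = - \frac{313265269}{13536} \approx -23143.0$)
$37874 - x = 37874 - - \frac{313265269}{13536} = 37874 + \frac{313265269}{13536} = \frac{825927733}{13536}$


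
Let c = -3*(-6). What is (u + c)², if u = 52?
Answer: 4900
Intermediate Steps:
c = 18
(u + c)² = (52 + 18)² = 70² = 4900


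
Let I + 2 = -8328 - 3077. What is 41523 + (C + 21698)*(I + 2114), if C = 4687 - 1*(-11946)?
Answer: -356168460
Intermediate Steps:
C = 16633 (C = 4687 + 11946 = 16633)
I = -11407 (I = -2 + (-8328 - 3077) = -2 - 11405 = -11407)
41523 + (C + 21698)*(I + 2114) = 41523 + (16633 + 21698)*(-11407 + 2114) = 41523 + 38331*(-9293) = 41523 - 356209983 = -356168460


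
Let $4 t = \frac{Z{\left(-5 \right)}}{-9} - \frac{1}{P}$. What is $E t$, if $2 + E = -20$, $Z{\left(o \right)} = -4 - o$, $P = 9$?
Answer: $\frac{11}{9} \approx 1.2222$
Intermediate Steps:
$E = -22$ ($E = -2 - 20 = -22$)
$t = - \frac{1}{18}$ ($t = \frac{\frac{-4 - -5}{-9} - \frac{1}{9}}{4} = \frac{\left(-4 + 5\right) \left(- \frac{1}{9}\right) - \frac{1}{9}}{4} = \frac{1 \left(- \frac{1}{9}\right) - \frac{1}{9}}{4} = \frac{- \frac{1}{9} - \frac{1}{9}}{4} = \frac{1}{4} \left(- \frac{2}{9}\right) = - \frac{1}{18} \approx -0.055556$)
$E t = \left(-22\right) \left(- \frac{1}{18}\right) = \frac{11}{9}$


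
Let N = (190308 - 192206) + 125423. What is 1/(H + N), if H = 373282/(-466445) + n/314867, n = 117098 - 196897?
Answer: 20981162545/2591675995367118 ≈ 8.0956e-6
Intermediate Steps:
n = -79799
N = 123525 (N = -1898 + 125423 = 123525)
H = -22108004007/20981162545 (H = 373282/(-466445) - 79799/314867 = 373282*(-1/466445) - 79799*1/314867 = -53326/66635 - 79799/314867 = -22108004007/20981162545 ≈ -1.0537)
1/(H + N) = 1/(-22108004007/20981162545 + 123525) = 1/(2591675995367118/20981162545) = 20981162545/2591675995367118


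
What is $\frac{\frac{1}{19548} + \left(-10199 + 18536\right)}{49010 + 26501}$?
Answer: $\frac{162971677}{1476089028} \approx 0.11041$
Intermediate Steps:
$\frac{\frac{1}{19548} + \left(-10199 + 18536\right)}{49010 + 26501} = \frac{\frac{1}{19548} + 8337}{75511} = \frac{162971677}{19548} \cdot \frac{1}{75511} = \frac{162971677}{1476089028}$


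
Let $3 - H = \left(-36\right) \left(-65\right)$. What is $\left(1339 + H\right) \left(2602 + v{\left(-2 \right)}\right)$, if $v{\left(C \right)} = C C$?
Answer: $-2600788$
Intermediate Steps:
$H = -2337$ ($H = 3 - \left(-36\right) \left(-65\right) = 3 - 2340 = -2337$)
$v{\left(C \right)} = C^{2}$
$\left(1339 + H\right) \left(2602 + v{\left(-2 \right)}\right) = \left(1339 - 2337\right) \left(2602 + \left(-2\right)^{2}\right) = - 998 \left(2602 + 4\right) = \left(-998\right) 2606 = -2600788$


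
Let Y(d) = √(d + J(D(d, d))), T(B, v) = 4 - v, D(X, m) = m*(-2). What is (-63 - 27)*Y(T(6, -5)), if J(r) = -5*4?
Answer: -90*I*√11 ≈ -298.5*I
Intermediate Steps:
D(X, m) = -2*m
J(r) = -20
Y(d) = √(-20 + d) (Y(d) = √(d - 20) = √(-20 + d))
(-63 - 27)*Y(T(6, -5)) = (-63 - 27)*√(-20 + (4 - 1*(-5))) = -90*√(-20 + (4 + 5)) = -90*√(-20 + 9) = -90*I*√11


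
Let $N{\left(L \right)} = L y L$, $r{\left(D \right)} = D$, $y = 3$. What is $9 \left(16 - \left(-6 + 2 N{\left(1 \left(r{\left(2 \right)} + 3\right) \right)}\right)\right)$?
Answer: $-1152$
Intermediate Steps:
$N{\left(L \right)} = 3 L^{2}$ ($N{\left(L \right)} = L 3 L = 3 L L = 3 L^{2}$)
$9 \left(16 - \left(-6 + 2 N{\left(1 \left(r{\left(2 \right)} + 3\right) \right)}\right)\right) = 9 \left(16 + \left(\left(6 + 0\right) - 2 \cdot 3 \left(1 \left(2 + 3\right)\right)^{2}\right)\right) = 9 \left(16 + \left(6 - 2 \cdot 3 \left(1 \cdot 5\right)^{2}\right)\right) = 9 \left(16 + \left(6 - 2 \cdot 3 \cdot 5^{2}\right)\right) = 9 \left(16 + \left(6 - 2 \cdot 3 \cdot 25\right)\right) = 9 \left(16 + \left(6 - 150\right)\right) = 9 \left(16 - 144\right) = 9 \left(-128\right) = -1152$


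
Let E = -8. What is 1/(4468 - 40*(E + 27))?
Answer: 1/3708 ≈ 0.00026969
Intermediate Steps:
1/(4468 - 40*(E + 27)) = 1/(4468 - 40*(-8 + 27)) = 1/(4468 - 40*19) = 1/(4468 - 760) = 1/3708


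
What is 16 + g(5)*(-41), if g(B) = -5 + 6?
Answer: -25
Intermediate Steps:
g(B) = 1
16 + g(5)*(-41) = 16 + 1*(-41) = 16 - 41 = -25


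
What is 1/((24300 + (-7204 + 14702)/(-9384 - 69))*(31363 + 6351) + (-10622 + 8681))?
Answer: 411/376647939685 ≈ 1.0912e-9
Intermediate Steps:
1/((24300 + (-7204 + 14702)/(-9384 - 69))*(31363 + 6351) + (-10622 + 8681)) = 1/((24300 + 7498/(-9453))*37714 - 1941) = 1/((24300 + 7498*(-1/9453))*37714 - 1941) = 1/((24300 - 326/411)*37714 - 1941) = 1/((9986974/411)*37714 - 1941) = 1/(376648737436/411 - 1941) = 1/(376647939685/411) = 411/376647939685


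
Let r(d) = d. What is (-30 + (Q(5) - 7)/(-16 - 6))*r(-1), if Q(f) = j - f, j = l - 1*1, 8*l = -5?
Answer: 5171/176 ≈ 29.381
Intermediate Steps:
l = -5/8 (l = (1/8)*(-5) = -5/8 ≈ -0.62500)
j = -13/8 (j = -5/8 - 1*1 = -5/8 - 1 = -13/8 ≈ -1.6250)
Q(f) = -13/8 - f
(-30 + (Q(5) - 7)/(-16 - 6))*r(-1) = (-30 + ((-13/8 - 1*5) - 7)/(-16 - 6))*(-1) = (-30 + ((-13/8 - 5) - 7)/(-22))*(-1) = (-30 + (-53/8 - 7)*(-1/22))*(-1) = (-30 - 109/8*(-1/22))*(-1) = (-30 + 109/176)*(-1) = -5171/176*(-1) = 5171/176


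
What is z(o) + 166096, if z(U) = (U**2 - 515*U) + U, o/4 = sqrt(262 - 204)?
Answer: 167024 - 2056*sqrt(58) ≈ 1.5137e+5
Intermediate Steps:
o = 4*sqrt(58) (o = 4*sqrt(262 - 204) = 4*sqrt(58) ≈ 30.463)
z(U) = U**2 - 514*U
z(o) + 166096 = (4*sqrt(58))*(-514 + 4*sqrt(58)) + 166096 = 4*sqrt(58)*(-514 + 4*sqrt(58)) + 166096 = 166096 + 4*sqrt(58)*(-514 + 4*sqrt(58))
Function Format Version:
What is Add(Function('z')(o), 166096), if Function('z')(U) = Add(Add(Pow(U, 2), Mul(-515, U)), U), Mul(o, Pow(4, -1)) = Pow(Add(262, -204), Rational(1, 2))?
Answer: Add(167024, Mul(-2056, Pow(58, Rational(1, 2)))) ≈ 1.5137e+5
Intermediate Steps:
o = Mul(4, Pow(58, Rational(1, 2))) (o = Mul(4, Pow(Add(262, -204), Rational(1, 2))) = Mul(4, Pow(58, Rational(1, 2))) ≈ 30.463)
Function('z')(U) = Add(Pow(U, 2), Mul(-514, U))
Add(Function('z')(o), 166096) = Add(Mul(Mul(4, Pow(58, Rational(1, 2))), Add(-514, Mul(4, Pow(58, Rational(1, 2))))), 166096) = Add(Mul(4, Pow(58, Rational(1, 2)), Add(-514, Mul(4, Pow(58, Rational(1, 2))))), 166096) = Add(166096, Mul(4, Pow(58, Rational(1, 2)), Add(-514, Mul(4, Pow(58, Rational(1, 2))))))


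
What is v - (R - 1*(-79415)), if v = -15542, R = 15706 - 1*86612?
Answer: -24051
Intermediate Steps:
R = -70906 (R = 15706 - 86612 = -70906)
v - (R - 1*(-79415)) = -15542 - (-70906 - 1*(-79415)) = -15542 - (-70906 + 79415) = -15542 - 1*8509 = -15542 - 8509 = -24051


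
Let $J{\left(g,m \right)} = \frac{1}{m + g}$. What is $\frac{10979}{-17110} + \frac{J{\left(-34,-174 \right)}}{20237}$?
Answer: $- \frac{391643033}{610347920} \approx -0.64167$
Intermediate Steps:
$J{\left(g,m \right)} = \frac{1}{g + m}$
$\frac{10979}{-17110} + \frac{J{\left(-34,-174 \right)}}{20237} = \frac{10979}{-17110} + \frac{1}{\left(-34 - 174\right) 20237} = 10979 \left(- \frac{1}{17110}\right) + \frac{1}{-208} \cdot \frac{1}{20237} = - \frac{10979}{17110} - \frac{1}{4209296} = - \frac{391643033}{610347920}$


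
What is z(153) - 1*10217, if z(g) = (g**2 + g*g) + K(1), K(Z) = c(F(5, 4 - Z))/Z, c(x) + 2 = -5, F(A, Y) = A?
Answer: 36594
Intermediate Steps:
c(x) = -7 (c(x) = -2 - 5 = -7)
K(Z) = -7/Z
z(g) = -7 + 2*g**2 (z(g) = (g**2 + g*g) - 7/1 = (g**2 + g**2) - 7*1 = 2*g**2 - 7 = -7 + 2*g**2)
z(153) - 1*10217 = (-7 + 2*153**2) - 1*10217 = (-7 + 2*23409) - 10217 = (-7 + 46818) - 10217 = 46811 - 10217 = 36594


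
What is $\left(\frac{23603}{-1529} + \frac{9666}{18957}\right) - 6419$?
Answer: $- \frac{62163000588}{9661751} \approx -6433.9$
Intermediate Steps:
$\left(\frac{23603}{-1529} + \frac{9666}{18957}\right) - 6419 = \left(23603 \left(- \frac{1}{1529}\right) + 9666 \cdot \frac{1}{18957}\right) - 6419 = \left(- \frac{23603}{1529} + \frac{3222}{6319}\right) - 6419 = - \frac{144220919}{9661751} - 6419 = - \frac{62163000588}{9661751}$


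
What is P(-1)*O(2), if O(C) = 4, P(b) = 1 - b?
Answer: 8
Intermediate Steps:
P(-1)*O(2) = (1 - 1*(-1))*4 = (1 + 1)*4 = 2*4 = 8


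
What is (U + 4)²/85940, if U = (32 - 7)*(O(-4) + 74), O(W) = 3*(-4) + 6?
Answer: 725904/21485 ≈ 33.787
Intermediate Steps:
O(W) = -6 (O(W) = -12 + 6 = -6)
U = 1700 (U = (32 - 7)*(-6 + 74) = 25*68 = 1700)
(U + 4)²/85940 = (1700 + 4)²/85940 = 1704²*(1/85940) = 2903616*(1/85940) = 725904/21485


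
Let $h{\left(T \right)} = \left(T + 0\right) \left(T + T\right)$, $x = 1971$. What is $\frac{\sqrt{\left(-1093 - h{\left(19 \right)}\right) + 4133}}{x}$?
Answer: $\frac{\sqrt{2318}}{1971} \approx 0.024427$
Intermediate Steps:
$h{\left(T \right)} = 2 T^{2}$ ($h{\left(T \right)} = T 2 T = 2 T^{2}$)
$\frac{\sqrt{\left(-1093 - h{\left(19 \right)}\right) + 4133}}{x} = \frac{\sqrt{\left(-1093 - 2 \cdot 19^{2}\right) + 4133}}{1971} = \sqrt{\left(-1093 - 2 \cdot 361\right) + 4133} \cdot \frac{1}{1971} = \sqrt{\left(-1093 - 722\right) + 4133} \cdot \frac{1}{1971} = \sqrt{-1815 + 4133} \cdot \frac{1}{1971} = \sqrt{2318} \cdot \frac{1}{1971} = \frac{\sqrt{2318}}{1971}$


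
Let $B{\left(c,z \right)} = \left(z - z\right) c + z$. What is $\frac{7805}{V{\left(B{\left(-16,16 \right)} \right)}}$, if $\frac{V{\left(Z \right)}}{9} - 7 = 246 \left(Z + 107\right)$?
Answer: $\frac{1561}{54477} \approx 0.028654$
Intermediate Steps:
$B{\left(c,z \right)} = z$ ($B{\left(c,z \right)} = 0 c + z = 0 + z = z$)
$V{\left(Z \right)} = 236961 + 2214 Z$ ($V{\left(Z \right)} = 63 + 9 \cdot 246 \left(Z + 107\right) = 63 + 9 \cdot 246 \left(107 + Z\right) = 63 + 9 \left(26322 + 246 Z\right) = 63 + \left(236898 + 2214 Z\right) = 236961 + 2214 Z$)
$\frac{7805}{V{\left(B{\left(-16,16 \right)} \right)}} = \frac{7805}{236961 + 2214 \cdot 16} = \frac{7805}{236961 + 35424} = \frac{7805}{272385} = 7805 \cdot \frac{1}{272385} = \frac{1561}{54477}$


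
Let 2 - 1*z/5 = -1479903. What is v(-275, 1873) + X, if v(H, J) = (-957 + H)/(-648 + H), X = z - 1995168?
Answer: 4988222743/923 ≈ 5.4044e+6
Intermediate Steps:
z = 7399525 (z = 10 - 5*(-1479903) = 10 + 7399515 = 7399525)
X = 5404357 (X = 7399525 - 1995168 = 5404357)
v(H, J) = (-957 + H)/(-648 + H)
v(-275, 1873) + X = (-957 - 275)/(-648 - 275) + 5404357 = -1232/(-923) + 5404357 = -1/923*(-1232) + 5404357 = 1232/923 + 5404357 = 4988222743/923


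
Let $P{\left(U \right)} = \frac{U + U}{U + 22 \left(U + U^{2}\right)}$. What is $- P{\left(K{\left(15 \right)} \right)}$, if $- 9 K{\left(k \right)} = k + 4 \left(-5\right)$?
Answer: $- \frac{18}{317} \approx -0.056782$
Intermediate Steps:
$K{\left(k \right)} = \frac{20}{9} - \frac{k}{9}$ ($K{\left(k \right)} = - \frac{k + 4 \left(-5\right)}{9} = - \frac{k - 20}{9} = - \frac{-20 + k}{9} = \frac{20}{9} - \frac{k}{9}$)
$P{\left(U \right)} = \frac{2 U}{22 U^{2} + 23 U}$ ($P{\left(U \right)} = \frac{2 U}{U + \left(22 U + 22 U^{2}\right)} = \frac{2 U}{22 U^{2} + 23 U}$)
$- P{\left(K{\left(15 \right)} \right)} = - \frac{2}{23 + 22 \left(\frac{20}{9} - \frac{5}{3}\right)} = - \frac{2}{23 + 22 \cdot \frac{5}{9}} = - \frac{2}{23 + \frac{110}{9}} = - \frac{2}{\frac{317}{9}} = - \frac{2 \cdot 9}{317} = \left(-1\right) \frac{18}{317} = - \frac{18}{317}$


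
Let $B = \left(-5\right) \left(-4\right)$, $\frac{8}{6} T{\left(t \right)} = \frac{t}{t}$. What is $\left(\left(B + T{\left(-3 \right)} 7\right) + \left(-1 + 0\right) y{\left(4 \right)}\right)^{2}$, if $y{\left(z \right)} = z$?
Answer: $\frac{7225}{16} \approx 451.56$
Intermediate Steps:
$T{\left(t \right)} = \frac{3}{4}$ ($T{\left(t \right)} = \frac{3 \frac{t}{t}}{4} = \frac{3}{4} \cdot 1 = \frac{3}{4}$)
$B = 20$
$\left(\left(B + T{\left(-3 \right)} 7\right) + \left(-1 + 0\right) y{\left(4 \right)}\right)^{2} = \left(\left(20 + \frac{3}{4} \cdot 7\right) + \left(-1 + 0\right) 4\right)^{2} = \left(\left(20 + \frac{21}{4}\right) - 4\right)^{2} = \left(\frac{101}{4} - 4\right)^{2} = \left(\frac{85}{4}\right)^{2} = \frac{7225}{16}$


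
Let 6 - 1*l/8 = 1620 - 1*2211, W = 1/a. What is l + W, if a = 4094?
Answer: 19552945/4094 ≈ 4776.0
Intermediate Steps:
W = 1/4094 ≈ 0.00024426
l = 4776 (l = 48 - 8*(1620 - 1*2211) = 48 - 8*(1620 - 2211) = 48 - 8*(-591) = 48 + 4728 = 4776)
l + W = 4776 + 1/4094 = 19552945/4094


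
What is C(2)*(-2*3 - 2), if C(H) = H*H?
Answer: -32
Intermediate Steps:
C(H) = H²
C(2)*(-2*3 - 2) = 2²*(-2*3 - 2) = 4*(-6 - 2) = 4*(-8) = -32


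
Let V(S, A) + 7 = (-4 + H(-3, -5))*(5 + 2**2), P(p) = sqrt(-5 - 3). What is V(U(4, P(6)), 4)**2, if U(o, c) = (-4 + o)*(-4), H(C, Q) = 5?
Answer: 4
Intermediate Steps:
P(p) = 2*I*sqrt(2) (P(p) = sqrt(-8) = 2*I*sqrt(2))
U(o, c) = 16 - 4*o
V(S, A) = 2 (V(S, A) = -7 + (-4 + 5)*(5 + 2**2) = -7 + 1*(5 + 4) = -7 + 1*9 = -7 + 9 = 2)
V(U(4, P(6)), 4)**2 = 2**2 = 4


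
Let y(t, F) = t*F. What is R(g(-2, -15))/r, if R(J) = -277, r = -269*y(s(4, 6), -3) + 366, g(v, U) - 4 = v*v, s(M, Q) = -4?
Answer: 277/2862 ≈ 0.096785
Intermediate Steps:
g(v, U) = 4 + v**2 (g(v, U) = 4 + v*v = 4 + v**2)
y(t, F) = F*t
r = -2862 (r = -(-807)*(-4) + 366 = -269*12 + 366 = -3228 + 366 = -2862)
R(g(-2, -15))/r = -277/(-2862) = -277*(-1/2862) = 277/2862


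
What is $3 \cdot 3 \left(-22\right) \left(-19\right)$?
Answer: $3762$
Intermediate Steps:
$3 \cdot 3 \left(-22\right) \left(-19\right) = 9 \left(-22\right) \left(-19\right) = \left(-198\right) \left(-19\right) = 3762$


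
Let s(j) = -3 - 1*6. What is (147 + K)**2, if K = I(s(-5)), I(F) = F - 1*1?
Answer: 18769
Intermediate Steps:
s(j) = -9 (s(j) = -3 - 6 = -9)
I(F) = -1 + F (I(F) = F - 1 = -1 + F)
K = -10 (K = -1 - 9 = -10)
(147 + K)**2 = (147 - 10)**2 = 137**2 = 18769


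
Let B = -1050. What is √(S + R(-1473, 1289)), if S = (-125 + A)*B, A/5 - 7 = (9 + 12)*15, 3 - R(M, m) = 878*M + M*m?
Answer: 6*√45354 ≈ 1277.8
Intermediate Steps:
R(M, m) = 3 - 878*M - M*m (R(M, m) = 3 - (878*M + M*m) = 3 + (-878*M - M*m) = 3 - 878*M - M*m)
A = 1610 (A = 35 + 5*((9 + 12)*15) = 35 + 5*(21*15) = 35 + 5*315 = 35 + 1575 = 1610)
S = -1559250 (S = (-125 + 1610)*(-1050) = 1485*(-1050) = -1559250)
√(S + R(-1473, 1289)) = √(-1559250 + (3 - 878*(-1473) - 1*(-1473)*1289)) = √(-1559250 + (3 + 1293294 + 1898697)) = √(-1559250 + 3191994) = √1632744 = 6*√45354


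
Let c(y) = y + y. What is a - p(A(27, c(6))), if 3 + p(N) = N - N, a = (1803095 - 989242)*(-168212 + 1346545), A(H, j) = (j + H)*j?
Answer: 958989847052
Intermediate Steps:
c(y) = 2*y
A(H, j) = j*(H + j) (A(H, j) = (H + j)*j = j*(H + j))
a = 958989847049 (a = 813853*1178333 = 958989847049)
p(N) = -3 (p(N) = -3 + (N - N) = -3 + 0 = -3)
a - p(A(27, c(6))) = 958989847049 - 1*(-3) = 958989847049 + 3 = 958989847052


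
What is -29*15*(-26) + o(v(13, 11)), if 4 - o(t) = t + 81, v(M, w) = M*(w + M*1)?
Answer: 10921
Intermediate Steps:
v(M, w) = M*(M + w) (v(M, w) = M*(w + M) = M*(M + w))
o(t) = -77 - t (o(t) = 4 - (t + 81) = 4 - (81 + t) = 4 + (-81 - t) = -77 - t)
-29*15*(-26) + o(v(13, 11)) = -29*15*(-26) + (-77 - 13*(13 + 11)) = -435*(-26) + (-77 - 13*24) = 11310 + (-77 - 1*312) = 11310 + (-77 - 312) = 11310 - 389 = 10921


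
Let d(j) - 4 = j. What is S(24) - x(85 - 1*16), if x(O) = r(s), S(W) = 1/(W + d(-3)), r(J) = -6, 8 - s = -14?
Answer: 151/25 ≈ 6.0400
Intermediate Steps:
s = 22 (s = 8 - 1*(-14) = 8 + 14 = 22)
d(j) = 4 + j
S(W) = 1/(1 + W) (S(W) = 1/(W + (4 - 3)) = 1/(W + 1) = 1/(1 + W))
x(O) = -6
S(24) - x(85 - 1*16) = 1/(1 + 24) - 1*(-6) = 1/25 + 6 = 151/25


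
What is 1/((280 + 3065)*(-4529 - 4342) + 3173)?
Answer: -1/29670322 ≈ -3.3704e-8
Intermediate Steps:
1/((280 + 3065)*(-4529 - 4342) + 3173) = 1/(3345*(-8871) + 3173) = 1/(-29673495 + 3173) = 1/(-29670322) = -1/29670322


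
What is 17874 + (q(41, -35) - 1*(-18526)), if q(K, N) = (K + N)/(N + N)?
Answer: 1273997/35 ≈ 36400.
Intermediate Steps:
q(K, N) = (K + N)/(2*N) (q(K, N) = (K + N)/((2*N)) = (K + N)*(1/(2*N)) = (K + N)/(2*N))
17874 + (q(41, -35) - 1*(-18526)) = 17874 + ((1/2)*(41 - 35)/(-35) - 1*(-18526)) = 17874 + ((1/2)*(-1/35)*6 + 18526) = 17874 + (-3/35 + 18526) = 17874 + 648407/35 = 1273997/35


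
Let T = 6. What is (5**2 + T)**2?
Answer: 961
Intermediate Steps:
(5**2 + T)**2 = (5**2 + 6)**2 = (25 + 6)**2 = 31**2 = 961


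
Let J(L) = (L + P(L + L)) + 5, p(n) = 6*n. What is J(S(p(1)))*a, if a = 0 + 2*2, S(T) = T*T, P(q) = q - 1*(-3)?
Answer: 464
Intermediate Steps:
P(q) = 3 + q (P(q) = q + 3 = 3 + q)
S(T) = T**2
J(L) = 8 + 3*L (J(L) = (L + (3 + (L + L))) + 5 = (L + (3 + 2*L)) + 5 = (3 + 3*L) + 5 = 8 + 3*L)
a = 4 (a = 0 + 4 = 4)
J(S(p(1)))*a = (8 + 3*(6*1)**2)*4 = (8 + 3*6**2)*4 = (8 + 3*36)*4 = (8 + 108)*4 = 116*4 = 464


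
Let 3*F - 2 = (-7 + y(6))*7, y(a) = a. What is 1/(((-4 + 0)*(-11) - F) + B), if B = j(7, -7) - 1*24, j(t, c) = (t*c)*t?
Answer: -3/964 ≈ -0.0031120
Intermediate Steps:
F = -5/3 (F = 2/3 + ((-7 + 6)*7)/3 = 2/3 + (-1*7)/3 = 2/3 + (1/3)*(-7) = 2/3 - 7/3 = -5/3 ≈ -1.6667)
j(t, c) = c*t**2 (j(t, c) = (c*t)*t = c*t**2)
B = -367 (B = -7*7**2 - 1*24 = -7*49 - 24 = -343 - 24 = -367)
1/(((-4 + 0)*(-11) - F) + B) = 1/(((-4 + 0)*(-11) - 1*(-5/3)) - 367) = 1/((-4*(-11) + 5/3) - 367) = 1/((44 + 5/3) - 367) = 1/(137/3 - 367) = 1/(-964/3) = -3/964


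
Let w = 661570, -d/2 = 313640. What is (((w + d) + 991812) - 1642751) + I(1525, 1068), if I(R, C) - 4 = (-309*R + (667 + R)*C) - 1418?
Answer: 1251768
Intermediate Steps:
d = -627280 (d = -2*313640 = -627280)
I(R, C) = -1414 - 309*R + C*(667 + R) (I(R, C) = 4 + ((-309*R + (667 + R)*C) - 1418) = 4 + ((-309*R + C*(667 + R)) - 1418) = 4 + (-1418 - 309*R + C*(667 + R)) = -1414 - 309*R + C*(667 + R))
(((w + d) + 991812) - 1642751) + I(1525, 1068) = (((661570 - 627280) + 991812) - 1642751) + (-1414 - 309*1525 + 667*1068 + 1068*1525) = ((34290 + 991812) - 1642751) + (-1414 - 471225 + 712356 + 1628700) = (1026102 - 1642751) + 1868417 = -616649 + 1868417 = 1251768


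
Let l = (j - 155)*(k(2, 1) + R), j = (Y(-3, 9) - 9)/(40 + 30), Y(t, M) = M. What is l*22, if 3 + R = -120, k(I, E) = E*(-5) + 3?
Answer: 426250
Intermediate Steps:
k(I, E) = 3 - 5*E (k(I, E) = -5*E + 3 = 3 - 5*E)
R = -123 (R = -3 - 120 = -123)
j = 0 (j = (9 - 9)/(40 + 30) = 0/70 = 0*(1/70) = 0)
l = 19375 (l = (0 - 155)*((3 - 5*1) - 123) = -155*((3 - 5) - 123) = -155*(-2 - 123) = -155*(-125) = 19375)
l*22 = 19375*22 = 426250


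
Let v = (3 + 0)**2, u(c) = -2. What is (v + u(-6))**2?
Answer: 49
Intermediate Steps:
v = 9 (v = 3**2 = 9)
(v + u(-6))**2 = (9 - 2)**2 = 7**2 = 49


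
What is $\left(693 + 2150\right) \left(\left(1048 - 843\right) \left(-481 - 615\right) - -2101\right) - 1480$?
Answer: $-632793577$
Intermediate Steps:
$\left(693 + 2150\right) \left(\left(1048 - 843\right) \left(-481 - 615\right) - -2101\right) - 1480 = 2843 \left(205 \left(-1096\right) + 2101\right) - 1480 = 2843 \left(-224680 + 2101\right) - 1480 = 2843 \left(-222579\right) - 1480 = -632792097 - 1480 = -632793577$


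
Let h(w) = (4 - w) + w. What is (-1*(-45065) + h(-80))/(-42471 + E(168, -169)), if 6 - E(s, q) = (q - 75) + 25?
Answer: -15023/14082 ≈ -1.0668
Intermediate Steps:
E(s, q) = 56 - q (E(s, q) = 6 - ((q - 75) + 25) = 6 - ((-75 + q) + 25) = 6 - (-50 + q) = 6 + (50 - q) = 56 - q)
h(w) = 4
(-1*(-45065) + h(-80))/(-42471 + E(168, -169)) = (-1*(-45065) + 4)/(-42471 + (56 - 1*(-169))) = (45065 + 4)/(-42471 + (56 + 169)) = 45069/(-42471 + 225) = 45069/(-42246) = 45069*(-1/42246) = -15023/14082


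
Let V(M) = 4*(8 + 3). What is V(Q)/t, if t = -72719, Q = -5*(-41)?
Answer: -44/72719 ≈ -0.00060507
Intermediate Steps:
Q = 205
V(M) = 44 (V(M) = 4*11 = 44)
V(Q)/t = 44/(-72719) = 44*(-1/72719) = -44/72719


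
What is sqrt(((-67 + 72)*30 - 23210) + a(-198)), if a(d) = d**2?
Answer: 4*sqrt(1009) ≈ 127.06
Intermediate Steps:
sqrt(((-67 + 72)*30 - 23210) + a(-198)) = sqrt(((-67 + 72)*30 - 23210) + (-198)**2) = sqrt((5*30 - 23210) + 39204) = sqrt((150 - 23210) + 39204) = sqrt(-23060 + 39204) = sqrt(16144) = 4*sqrt(1009)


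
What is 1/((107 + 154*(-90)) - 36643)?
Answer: -1/50396 ≈ -1.9843e-5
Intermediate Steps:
1/((107 + 154*(-90)) - 36643) = 1/((107 - 13860) - 36643) = 1/(-13753 - 36643) = 1/(-50396) = -1/50396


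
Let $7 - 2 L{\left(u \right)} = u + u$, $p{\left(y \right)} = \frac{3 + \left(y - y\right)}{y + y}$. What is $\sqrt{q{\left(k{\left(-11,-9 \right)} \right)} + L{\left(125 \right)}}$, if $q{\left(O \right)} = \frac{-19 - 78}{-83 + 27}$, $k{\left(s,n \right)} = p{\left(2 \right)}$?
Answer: $\frac{i \sqrt{93898}}{28} \approx 10.944 i$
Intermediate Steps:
$p{\left(y \right)} = \frac{3}{2 y}$ ($p{\left(y \right)} = \frac{3 + 0}{2 y} = 3 \frac{1}{2 y} = \frac{3}{2 y}$)
$k{\left(s,n \right)} = \frac{3}{4}$ ($k{\left(s,n \right)} = \frac{3}{2 \cdot 2} = \frac{3}{2} \cdot \frac{1}{2} = \frac{3}{4}$)
$L{\left(u \right)} = \frac{7}{2} - u$ ($L{\left(u \right)} = \frac{7}{2} - \frac{u + u}{2} = \frac{7}{2} - \frac{2 u}{2} = \frac{7}{2} - u$)
$q{\left(O \right)} = \frac{97}{56}$ ($q{\left(O \right)} = - \frac{97}{-56} = \left(-97\right) \left(- \frac{1}{56}\right) = \frac{97}{56}$)
$\sqrt{q{\left(k{\left(-11,-9 \right)} \right)} + L{\left(125 \right)}} = \sqrt{\frac{97}{56} + \left(\frac{7}{2} - 125\right)} = \sqrt{\frac{97}{56} - \frac{243}{2}} = \sqrt{- \frac{6707}{56}} = \frac{i \sqrt{93898}}{28}$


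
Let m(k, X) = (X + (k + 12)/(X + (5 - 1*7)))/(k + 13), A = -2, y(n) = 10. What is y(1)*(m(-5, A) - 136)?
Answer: -21835/16 ≈ -1364.7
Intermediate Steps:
m(k, X) = (X + (12 + k)/(-2 + X))/(13 + k) (m(k, X) = (X + (12 + k)/(X + (5 - 7)))/(13 + k) = (X + (12 + k)/(X - 2))/(13 + k) = (X + (12 + k)/(-2 + X))/(13 + k))
y(1)*(m(-5, A) - 136) = 10*((12 - 5 + (-2)² - 2*(-2))/(-26 - 2*(-5) + 13*(-2) - 2*(-5)) - 136) = 10*((12 - 5 + 4 + 4)/(-26 + 10 - 26 + 10) - 136) = 10*(15/(-32) - 136) = 10*(-1/32*15 - 136) = 10*(-15/32 - 136) = 10*(-4367/32) = -21835/16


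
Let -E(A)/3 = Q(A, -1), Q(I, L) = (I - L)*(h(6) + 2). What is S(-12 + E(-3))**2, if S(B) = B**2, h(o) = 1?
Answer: 1296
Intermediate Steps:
Q(I, L) = -3*L + 3*I (Q(I, L) = (I - L)*(1 + 2) = (I - L)*3 = -3*L + 3*I)
E(A) = -9 - 9*A (E(A) = -3*(-3*(-1) + 3*A) = -3*(3 + 3*A) = -9 - 9*A)
S(-12 + E(-3))**2 = ((-12 + (-9 - 9*(-3)))**2)**2 = ((-12 + (-9 + 27))**2)**2 = ((-12 + 18)**2)**2 = (6**2)**2 = 36**2 = 1296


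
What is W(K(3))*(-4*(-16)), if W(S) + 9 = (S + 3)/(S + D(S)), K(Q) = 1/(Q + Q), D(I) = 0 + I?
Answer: 32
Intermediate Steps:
D(I) = I
K(Q) = 1/(2*Q)
W(S) = -9 + (3 + S)/(2*S) (W(S) = -9 + (S + 3)/(S + S) = -9 + (3 + S)/((2*S)) = -9 + (3 + S)*(1/(2*S)) = -9 + (3 + S)/(2*S))
W(K(3))*(-4*(-16)) = ((3 - 17/(2*3))/(2*(((½)/3))))*(-4*(-16)) = ((3 - 17/(2*3))/(2*(((½)*(⅓)))))*64 = ((3 - 17*⅙)/(2*(⅙)))*64 = ((½)*6*(3 - 17/6))*64 = ((½)*6*(⅙))*64 = (½)*64 = 32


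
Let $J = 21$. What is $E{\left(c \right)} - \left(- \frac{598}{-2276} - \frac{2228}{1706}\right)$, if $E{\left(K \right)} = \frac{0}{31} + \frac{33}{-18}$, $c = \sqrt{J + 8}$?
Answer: $- \frac{1150436}{1456071} \approx -0.7901$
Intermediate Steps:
$c = \sqrt{29}$ ($c = \sqrt{21 + 8} = \sqrt{29} \approx 5.3852$)
$E{\left(K \right)} = - \frac{11}{6}$ ($E{\left(K \right)} = 0 \cdot \frac{1}{31} + 33 \left(- \frac{1}{18}\right) = 0 - \frac{11}{6} = - \frac{11}{6}$)
$E{\left(c \right)} - \left(- \frac{598}{-2276} - \frac{2228}{1706}\right) = - \frac{11}{6} - \left(- \frac{598}{-2276} - \frac{2228}{1706}\right) = - \frac{11}{6} - \left(\left(-598\right) \left(- \frac{1}{2276}\right) - \frac{1114}{853}\right) = - \frac{11}{6} - \left(\frac{299}{1138} - \frac{1114}{853}\right) = - \frac{11}{6} - - \frac{1012685}{970714} = - \frac{11}{6} + \frac{1012685}{970714} = - \frac{1150436}{1456071}$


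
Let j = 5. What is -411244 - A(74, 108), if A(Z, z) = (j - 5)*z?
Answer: -411244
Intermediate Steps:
A(Z, z) = 0 (A(Z, z) = (5 - 5)*z = 0*z = 0)
-411244 - A(74, 108) = -411244 - 1*0 = -411244 + 0 = -411244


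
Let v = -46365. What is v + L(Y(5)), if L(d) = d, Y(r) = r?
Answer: -46360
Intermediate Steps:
v + L(Y(5)) = -46365 + 5 = -46360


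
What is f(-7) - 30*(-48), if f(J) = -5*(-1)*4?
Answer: 1460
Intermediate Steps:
f(J) = 20 (f(J) = 5*4 = 20)
f(-7) - 30*(-48) = 20 - 30*(-48) = 20 + 1440 = 1460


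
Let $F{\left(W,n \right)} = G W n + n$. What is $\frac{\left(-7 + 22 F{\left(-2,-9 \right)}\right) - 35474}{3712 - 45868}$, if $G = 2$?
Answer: $\frac{11629}{14052} \approx 0.82757$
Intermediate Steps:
$F{\left(W,n \right)} = n + 2 W n$ ($F{\left(W,n \right)} = 2 W n + n = n + 2 W n$)
$\frac{\left(-7 + 22 F{\left(-2,-9 \right)}\right) - 35474}{3712 - 45868} = \frac{\left(-7 + 22 \left(- 9 \left(1 + 2 \left(-2\right)\right)\right)\right) - 35474}{3712 - 45868} = \frac{\left(-7 + 22 \left(- 9 \left(1 - 4\right)\right)\right) - 35474}{-42156} = \left(\left(-7 + 22 \left(\left(-9\right) \left(-3\right)\right)\right) - 35474\right) \left(- \frac{1}{42156}\right) = \left(\left(-7 + 22 \cdot 27\right) - 35474\right) \left(- \frac{1}{42156}\right) = \left(\left(-7 + 594\right) - 35474\right) \left(- \frac{1}{42156}\right) = \left(587 - 35474\right) \left(- \frac{1}{42156}\right) = \left(-34887\right) \left(- \frac{1}{42156}\right) = \frac{11629}{14052}$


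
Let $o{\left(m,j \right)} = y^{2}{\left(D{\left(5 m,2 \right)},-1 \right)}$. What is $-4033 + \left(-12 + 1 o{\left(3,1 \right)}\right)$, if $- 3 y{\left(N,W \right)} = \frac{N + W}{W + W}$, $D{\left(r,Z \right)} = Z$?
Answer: $- \frac{145619}{36} \approx -4045.0$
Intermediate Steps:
$y{\left(N,W \right)} = - \frac{N + W}{6 W}$ ($y{\left(N,W \right)} = - \frac{\left(N + W\right) \frac{1}{W + W}}{3} = - \frac{\left(N + W\right) \frac{1}{2 W}}{3} = - \frac{\frac{1}{2} \frac{1}{W} \left(N + W\right)}{3} = - \frac{N + W}{6 W}$)
$o{\left(m,j \right)} = \frac{1}{36}$ ($o{\left(m,j \right)} = \left(\frac{\left(-1\right) 2 - -1}{6 \left(-1\right)}\right)^{2} = \left(\frac{1}{6} \left(-1\right) \left(-2 + 1\right)\right)^{2} = \left(\frac{1}{6} \left(-1\right) \left(-1\right)\right)^{2} = \left(\frac{1}{6}\right)^{2} = \frac{1}{36}$)
$-4033 + \left(-12 + 1 o{\left(3,1 \right)}\right) = -4033 + \left(-12 + 1 \cdot \frac{1}{36}\right) = -4033 + \left(-12 + \frac{1}{36}\right) = -4033 - \frac{431}{36} = - \frac{145619}{36}$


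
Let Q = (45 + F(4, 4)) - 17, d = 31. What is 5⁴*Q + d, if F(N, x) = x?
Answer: 20031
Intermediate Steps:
Q = 32 (Q = (45 + 4) - 17 = 49 - 17 = 32)
5⁴*Q + d = 5⁴*32 + 31 = 625*32 + 31 = 20000 + 31 = 20031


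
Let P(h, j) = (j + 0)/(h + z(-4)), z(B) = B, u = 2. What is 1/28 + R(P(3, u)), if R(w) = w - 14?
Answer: -447/28 ≈ -15.964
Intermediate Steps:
P(h, j) = j/(-4 + h) (P(h, j) = (j + 0)/(h - 4) = j/(-4 + h))
R(w) = -14 + w
1/28 + R(P(3, u)) = 1/28 + (-14 + 2/(-4 + 3)) = 1/28 + (-14 + 2/(-1)) = 1/28 + (-14 + 2*(-1)) = 1/28 + (-14 - 2) = 1/28 - 16 = -447/28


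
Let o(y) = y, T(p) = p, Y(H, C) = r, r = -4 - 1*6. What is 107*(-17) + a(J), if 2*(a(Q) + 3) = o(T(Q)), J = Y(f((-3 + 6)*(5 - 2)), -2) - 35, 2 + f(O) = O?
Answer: -3689/2 ≈ -1844.5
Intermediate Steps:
f(O) = -2 + O
r = -10 (r = -4 - 6 = -10)
Y(H, C) = -10
J = -45 (J = -10 - 35 = -45)
a(Q) = -3 + Q/2
107*(-17) + a(J) = 107*(-17) + (-3 + (½)*(-45)) = -1819 + (-3 - 45/2) = -1819 - 51/2 = -3689/2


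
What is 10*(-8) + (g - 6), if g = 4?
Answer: -82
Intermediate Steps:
10*(-8) + (g - 6) = 10*(-8) + (4 - 6) = -80 - 2 = -82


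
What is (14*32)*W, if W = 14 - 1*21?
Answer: -3136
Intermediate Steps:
W = -7 (W = 14 - 21 = -7)
(14*32)*W = (14*32)*(-7) = 448*(-7) = -3136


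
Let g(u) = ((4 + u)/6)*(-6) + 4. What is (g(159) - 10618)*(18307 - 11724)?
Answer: -70944991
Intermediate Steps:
g(u) = -u (g(u) = ((4 + u)*(1/6))*(-6) + 4 = (2/3 + u/6)*(-6) + 4 = (-4 - u) + 4 = -u)
(g(159) - 10618)*(18307 - 11724) = (-1*159 - 10618)*(18307 - 11724) = (-159 - 10618)*6583 = -10777*6583 = -70944991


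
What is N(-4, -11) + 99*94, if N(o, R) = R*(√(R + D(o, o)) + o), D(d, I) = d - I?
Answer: 9350 - 11*I*√11 ≈ 9350.0 - 36.483*I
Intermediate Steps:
N(o, R) = R*(o + √R) (N(o, R) = R*(√(R + (o - o)) + o) = R*(√(R + 0) + o) = R*(√R + o) = R*(o + √R))
N(-4, -11) + 99*94 = -11*(-4 + √(-11)) + 99*94 = -11*(-4 + I*√11) + 9306 = (44 - 11*I*√11) + 9306 = 9350 - 11*I*√11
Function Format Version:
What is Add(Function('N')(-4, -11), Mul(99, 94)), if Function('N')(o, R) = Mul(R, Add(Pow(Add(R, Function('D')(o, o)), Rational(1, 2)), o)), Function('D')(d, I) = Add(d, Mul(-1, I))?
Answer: Add(9350, Mul(-11, I, Pow(11, Rational(1, 2)))) ≈ Add(9350.0, Mul(-36.483, I))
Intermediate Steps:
Function('N')(o, R) = Mul(R, Add(o, Pow(R, Rational(1, 2)))) (Function('N')(o, R) = Mul(R, Add(Pow(Add(R, Add(o, Mul(-1, o))), Rational(1, 2)), o)) = Mul(R, Add(Pow(Add(R, 0), Rational(1, 2)), o)) = Mul(R, Add(Pow(R, Rational(1, 2)), o)) = Mul(R, Add(o, Pow(R, Rational(1, 2)))))
Add(Function('N')(-4, -11), Mul(99, 94)) = Add(Mul(-11, Add(-4, Pow(-11, Rational(1, 2)))), Mul(99, 94)) = Add(Mul(-11, Add(-4, Mul(I, Pow(11, Rational(1, 2))))), 9306) = Add(Add(44, Mul(-11, I, Pow(11, Rational(1, 2)))), 9306) = Add(9350, Mul(-11, I, Pow(11, Rational(1, 2))))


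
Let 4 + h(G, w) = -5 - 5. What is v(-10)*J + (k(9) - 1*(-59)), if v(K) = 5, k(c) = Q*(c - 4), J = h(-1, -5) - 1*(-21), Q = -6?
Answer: 64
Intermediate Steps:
h(G, w) = -14 (h(G, w) = -4 + (-5 - 5) = -4 - 10 = -14)
J = 7 (J = -14 - 1*(-21) = -14 + 21 = 7)
k(c) = 24 - 6*c (k(c) = -6*(c - 4) = -6*(-4 + c) = 24 - 6*c)
v(-10)*J + (k(9) - 1*(-59)) = 5*7 + ((24 - 6*9) - 1*(-59)) = 35 + ((24 - 54) + 59) = 35 + (-30 + 59) = 35 + 29 = 64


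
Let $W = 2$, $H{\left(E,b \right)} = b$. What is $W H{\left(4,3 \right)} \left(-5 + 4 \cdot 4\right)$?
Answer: $66$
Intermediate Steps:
$W H{\left(4,3 \right)} \left(-5 + 4 \cdot 4\right) = 2 \cdot 3 \left(-5 + 4 \cdot 4\right) = 6 \left(-5 + 16\right) = 6 \cdot 11 = 66$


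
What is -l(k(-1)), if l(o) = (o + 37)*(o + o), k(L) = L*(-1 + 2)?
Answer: 72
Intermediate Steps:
k(L) = L (k(L) = L*1 = L)
l(o) = 2*o*(37 + o) (l(o) = (37 + o)*(2*o) = 2*o*(37 + o))
-l(k(-1)) = -2*(-1)*(37 - 1) = -2*(-1)*36 = -1*(-72) = 72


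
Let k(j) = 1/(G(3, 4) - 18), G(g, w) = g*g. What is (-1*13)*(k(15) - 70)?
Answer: 8203/9 ≈ 911.44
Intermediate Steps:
G(g, w) = g²
k(j) = -⅑ (k(j) = 1/(3² - 18) = 1/(9 - 18) = 1/(-9) = -⅑)
(-1*13)*(k(15) - 70) = (-1*13)*(-⅑ - 70) = -13*(-631/9) = 8203/9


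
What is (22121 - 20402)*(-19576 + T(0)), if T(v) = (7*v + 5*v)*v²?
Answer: -33651144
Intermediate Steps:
T(v) = 12*v³ (T(v) = (12*v)*v² = 12*v³)
(22121 - 20402)*(-19576 + T(0)) = (22121 - 20402)*(-19576 + 12*0³) = 1719*(-19576 + 12*0) = 1719*(-19576 + 0) = 1719*(-19576) = -33651144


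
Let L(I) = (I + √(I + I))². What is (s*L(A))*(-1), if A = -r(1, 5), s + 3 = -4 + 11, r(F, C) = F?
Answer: 4 + 8*I*√2 ≈ 4.0 + 11.314*I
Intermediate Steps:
s = 4 (s = -3 + (-4 + 11) = -3 + 7 = 4)
A = -1 (A = -1*1 = -1)
L(I) = (I + √2*√I)² (L(I) = (I + √(2*I))² = (I + √2*√I)²)
(s*L(A))*(-1) = (4*(-1 + √2*√(-1))²)*(-1) = (4*(-1 + √2*I)²)*(-1) = (4*(-1 + I*√2)²)*(-1) = -4*(-1 + I*√2)²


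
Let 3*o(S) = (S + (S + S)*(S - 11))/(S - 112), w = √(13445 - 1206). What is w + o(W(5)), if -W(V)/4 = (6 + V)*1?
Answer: -1199/117 + √12239 ≈ 100.38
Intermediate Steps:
W(V) = -24 - 4*V (W(V) = -4*(6 + V) = -24 - 4*V)
w = √12239 ≈ 110.63
o(S) = (S + 2*S*(-11 + S))/(3*(-112 + S)) (o(S) = ((S + (S + S)*(S - 11))/(S - 112))/3 = ((S + (2*S)*(-11 + S))/(-112 + S))/3 = ((S + 2*S*(-11 + S))/(-112 + S))/3 = (S + 2*S*(-11 + S))/(3*(-112 + S)))
w + o(W(5)) = √12239 + (-24 - 4*5)*(-21 + 2*(-24 - 4*5))/(3*(-112 + (-24 - 4*5))) = √12239 + (-24 - 20)*(-21 + 2*(-24 - 20))/(3*(-112 + (-24 - 20))) = √12239 + (⅓)*(-44)*(-21 + 2*(-44))/(-112 - 44) = √12239 + (⅓)*(-44)*(-21 - 88)/(-156) = √12239 + (⅓)*(-44)*(-1/156)*(-109) = √12239 - 1199/117 = -1199/117 + √12239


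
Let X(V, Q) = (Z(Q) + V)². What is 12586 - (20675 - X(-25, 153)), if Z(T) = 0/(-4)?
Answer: -7464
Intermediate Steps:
Z(T) = 0 (Z(T) = 0*(-¼) = 0)
X(V, Q) = V² (X(V, Q) = (0 + V)² = V²)
12586 - (20675 - X(-25, 153)) = 12586 - (20675 - 1*(-25)²) = 12586 - (20675 - 1*625) = 12586 - (20675 - 625) = 12586 - 1*20050 = 12586 - 20050 = -7464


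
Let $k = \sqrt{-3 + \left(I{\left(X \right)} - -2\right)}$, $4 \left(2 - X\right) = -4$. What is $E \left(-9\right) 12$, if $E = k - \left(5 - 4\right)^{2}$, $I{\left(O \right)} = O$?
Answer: $108 - 108 \sqrt{2} \approx -44.735$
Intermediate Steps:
$X = 3$ ($X = 2 - -1 = 2 + 1 = 3$)
$k = \sqrt{2}$ ($k = \sqrt{-3 + \left(3 - -2\right)} = \sqrt{-3 + \left(3 + 2\right)} = \sqrt{-3 + 5} = \sqrt{2} \approx 1.4142$)
$E = -1 + \sqrt{2}$ ($E = \sqrt{2} - \left(5 - 4\right)^{2} = \sqrt{2} - 1^{2} = \sqrt{2} - 1 = -1 + \sqrt{2} \approx 0.41421$)
$E \left(-9\right) 12 = \left(-1 + \sqrt{2}\right) \left(-9\right) 12 = \left(9 - 9 \sqrt{2}\right) 12 = 108 - 108 \sqrt{2}$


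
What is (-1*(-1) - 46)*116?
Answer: -5220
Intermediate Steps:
(-1*(-1) - 46)*116 = (1 - 46)*116 = -45*116 = -5220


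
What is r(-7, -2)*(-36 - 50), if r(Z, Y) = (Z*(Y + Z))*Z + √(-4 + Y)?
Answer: 37926 - 86*I*√6 ≈ 37926.0 - 210.66*I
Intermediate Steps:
r(Z, Y) = √(-4 + Y) + Z²*(Y + Z) (r(Z, Y) = Z²*(Y + Z) + √(-4 + Y) = √(-4 + Y) + Z²*(Y + Z))
r(-7, -2)*(-36 - 50) = ((-7)³ + √(-4 - 2) - 2*(-7)²)*(-36 - 50) = (-343 + √(-6) - 2*49)*(-86) = (-343 + I*√6 - 98)*(-86) = (-441 + I*√6)*(-86) = 37926 - 86*I*√6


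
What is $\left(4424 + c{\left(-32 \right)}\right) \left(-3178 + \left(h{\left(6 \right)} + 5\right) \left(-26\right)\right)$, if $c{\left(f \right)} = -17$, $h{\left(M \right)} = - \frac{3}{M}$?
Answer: $-14521065$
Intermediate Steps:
$\left(4424 + c{\left(-32 \right)}\right) \left(-3178 + \left(h{\left(6 \right)} + 5\right) \left(-26\right)\right) = \left(4424 - 17\right) \left(-3178 + \left(- \frac{3}{6} + 5\right) \left(-26\right)\right) = 4407 \left(-3178 + \left(\left(-3\right) \frac{1}{6} + 5\right) \left(-26\right)\right) = 4407 \left(-3178 + \left(- \frac{1}{2} + 5\right) \left(-26\right)\right) = 4407 \left(-3178 + \frac{9}{2} \left(-26\right)\right) = 4407 \left(-3178 - 117\right) = 4407 \left(-3295\right) = -14521065$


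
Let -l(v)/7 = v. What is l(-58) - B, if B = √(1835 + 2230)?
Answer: 406 - √4065 ≈ 342.24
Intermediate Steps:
l(v) = -7*v
B = √4065 ≈ 63.757
l(-58) - B = -7*(-58) - √4065 = 406 - √4065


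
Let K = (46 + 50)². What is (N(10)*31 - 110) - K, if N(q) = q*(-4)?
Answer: -10566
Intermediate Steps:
K = 9216 (K = 96² = 9216)
N(q) = -4*q
(N(10)*31 - 110) - K = (-4*10*31 - 110) - 1*9216 = (-40*31 - 110) - 9216 = (-1240 - 110) - 9216 = -1350 - 9216 = -10566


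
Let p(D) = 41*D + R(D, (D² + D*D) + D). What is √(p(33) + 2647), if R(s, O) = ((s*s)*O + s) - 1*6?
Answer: √2411806 ≈ 1553.0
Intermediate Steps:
R(s, O) = -6 + s + O*s² (R(s, O) = (s²*O + s) - 6 = (O*s² + s) - 6 = (s + O*s²) - 6 = -6 + s + O*s²)
p(D) = -6 + 42*D + D²*(D + 2*D²) (p(D) = 41*D + (-6 + D + ((D² + D*D) + D)*D²) = 41*D + (-6 + D + ((D² + D²) + D)*D²) = 41*D + (-6 + D + (2*D² + D)*D²) = 41*D + (-6 + D + (D + 2*D²)*D²) = 41*D + (-6 + D + D²*(D + 2*D²)) = -6 + 42*D + D²*(D + 2*D²))
√(p(33) + 2647) = √((-6 + 42*33 + 33³*(1 + 2*33)) + 2647) = √((-6 + 1386 + 35937*(1 + 66)) + 2647) = √((-6 + 1386 + 35937*67) + 2647) = √((-6 + 1386 + 2407779) + 2647) = √(2409159 + 2647) = √2411806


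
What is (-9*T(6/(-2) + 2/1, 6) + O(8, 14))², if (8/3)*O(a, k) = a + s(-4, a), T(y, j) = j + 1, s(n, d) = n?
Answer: 15129/4 ≈ 3782.3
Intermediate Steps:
T(y, j) = 1 + j
O(a, k) = -3/2 + 3*a/8 (O(a, k) = 3*(a - 4)/8 = 3*(-4 + a)/8 = -3/2 + 3*a/8)
(-9*T(6/(-2) + 2/1, 6) + O(8, 14))² = (-9*(1 + 6) + (-3/2 + (3/8)*8))² = (-9*7 + (-3/2 + 3))² = (-63 + 3/2)² = (-123/2)² = 15129/4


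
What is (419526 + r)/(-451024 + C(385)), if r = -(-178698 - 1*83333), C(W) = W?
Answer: -681557/450639 ≈ -1.5124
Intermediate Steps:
r = 262031 (r = -(-178698 - 83333) = -1*(-262031) = 262031)
(419526 + r)/(-451024 + C(385)) = (419526 + 262031)/(-451024 + 385) = 681557/(-450639) = 681557*(-1/450639) = -681557/450639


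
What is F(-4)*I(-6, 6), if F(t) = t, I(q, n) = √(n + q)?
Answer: 0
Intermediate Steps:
F(-4)*I(-6, 6) = -4*√(6 - 6) = -4*√0 = -4*0 = 0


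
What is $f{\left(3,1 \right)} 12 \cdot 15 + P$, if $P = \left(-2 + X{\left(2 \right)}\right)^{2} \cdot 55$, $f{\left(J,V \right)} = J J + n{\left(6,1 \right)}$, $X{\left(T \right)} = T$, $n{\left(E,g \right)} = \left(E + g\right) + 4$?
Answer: $3600$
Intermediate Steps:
$n{\left(E,g \right)} = 4 + E + g$
$f{\left(J,V \right)} = 11 + J^{2}$ ($f{\left(J,V \right)} = J J + \left(4 + 6 + 1\right) = J^{2} + 11 = 11 + J^{2}$)
$P = 0$ ($P = \left(-2 + 2\right)^{2} \cdot 55 = 0^{2} \cdot 55 = 0 \cdot 55 = 0$)
$f{\left(3,1 \right)} 12 \cdot 15 + P = \left(11 + 3^{2}\right) 12 \cdot 15 + 0 = \left(11 + 9\right) 12 \cdot 15 + 0 = 20 \cdot 12 \cdot 15 + 0 = 240 \cdot 15 + 0 = 3600 + 0 = 3600$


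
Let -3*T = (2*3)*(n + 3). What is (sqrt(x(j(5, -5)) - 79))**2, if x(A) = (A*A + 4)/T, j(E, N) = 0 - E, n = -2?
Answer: -187/2 ≈ -93.500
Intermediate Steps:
j(E, N) = -E
T = -2 (T = -2*3*(-2 + 3)/3 = -2 ≈ -2.0000)
x(A) = -2 - A**2/2 (x(A) = (A*A + 4)/(-2) = (A**2 + 4)*(-1/2) = (4 + A**2)*(-1/2) = -2 - A**2/2)
(sqrt(x(j(5, -5)) - 79))**2 = (sqrt((-2 - (-1*5)**2/2) - 79))**2 = (sqrt((-2 - 1/2*(-5)**2) - 79))**2 = (sqrt((-2 - 1/2*25) - 79))**2 = (sqrt((-2 - 25/2) - 79))**2 = (sqrt(-29/2 - 79))**2 = (sqrt(-187/2))**2 = (I*sqrt(374)/2)**2 = -187/2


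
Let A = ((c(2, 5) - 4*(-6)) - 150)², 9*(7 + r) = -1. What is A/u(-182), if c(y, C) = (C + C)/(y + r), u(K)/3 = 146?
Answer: 2887083/77234 ≈ 37.381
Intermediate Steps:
u(K) = 438 (u(K) = 3*146 = 438)
r = -64/9 (r = -7 + (⅑)*(-1) = -7 - ⅑ = -64/9 ≈ -7.1111)
c(y, C) = 2*C/(-64/9 + y) (c(y, C) = (C + C)/(y - 64/9) = (2*C)/(-64/9 + y) = 2*C/(-64/9 + y))
A = 8661249/529 (A = ((18*5/(-64 + 9*2) - 4*(-6)) - 150)² = ((18*5/(-64 + 18) + 24) - 150)² = ((18*5/(-46) + 24) - 150)² = ((18*5*(-1/46) + 24) - 150)² = ((-45/23 + 24) - 150)² = (507/23 - 150)² = (-2943/23)² = 8661249/529 ≈ 16373.)
A/u(-182) = (8661249/529)/438 = (8661249/529)*(1/438) = 2887083/77234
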